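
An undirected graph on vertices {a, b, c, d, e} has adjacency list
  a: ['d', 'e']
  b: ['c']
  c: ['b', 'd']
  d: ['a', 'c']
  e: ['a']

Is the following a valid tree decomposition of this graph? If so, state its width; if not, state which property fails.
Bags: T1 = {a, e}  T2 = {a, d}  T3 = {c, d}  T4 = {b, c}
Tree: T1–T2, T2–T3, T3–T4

Yes; width 1.

Vertex coverage: the bags together contain {a, b, c, d, e}, the full vertex set. Edge coverage: each edge of G has both endpoints in at least one bag. Running intersection: for every vertex, the bags containing it form a connected subtree. All three properties hold, so this is a valid tree decomposition of width max|bag| − 1 = 1, and hence tw(G) ≤ 1.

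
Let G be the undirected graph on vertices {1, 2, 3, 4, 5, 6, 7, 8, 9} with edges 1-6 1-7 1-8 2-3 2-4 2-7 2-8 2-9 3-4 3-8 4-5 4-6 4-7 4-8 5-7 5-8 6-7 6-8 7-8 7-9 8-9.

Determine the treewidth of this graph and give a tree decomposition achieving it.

Each bag holds 4 vertices, so the decomposition has width 3, which upper-bounds the treewidth. On the other hand G contains the 4-clique {2, 3, 4, 8}. A clique must lie in a single bag of any decomposition, so no decomposition can have width below 3. The upper and lower bounds meet at 3, so that is the treewidth.

Treewidth 3.
One optimal decomposition is:
Bags: B1 = {2, 4, 7, 8}  B2 = {4, 6, 7, 8}  B3 = {4, 5, 7, 8}  B4 = {2, 3, 4, 8}  B5 = {1, 6, 7, 8}  B6 = {2, 7, 8, 9}
Tree: B1–B2, B2–B3, B1–B4, B2–B5, B1–B6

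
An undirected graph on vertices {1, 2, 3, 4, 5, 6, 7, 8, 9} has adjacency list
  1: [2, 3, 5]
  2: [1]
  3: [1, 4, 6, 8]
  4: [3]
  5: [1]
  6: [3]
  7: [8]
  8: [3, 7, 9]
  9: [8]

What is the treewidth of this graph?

1

A width-1 tree decomposition is:
Bags: B1 = {1, 3}  B2 = {1, 5}  B3 = {3, 4}  B4 = {1, 2}  B5 = {3, 8}  B6 = {8, 9}  B7 = {7, 8}  B8 = {3, 6}
Tree: B1–B2, B1–B3, B1–B4, B3–B5, B5–B6, B6–B7, B3–B8
Every bag has size at most 2, so the width is 2 − 1 = 1 and tw(G) ≤ 1. G has an edge, so its treewidth is at least 1. Hence tw(G) = 1 exactly.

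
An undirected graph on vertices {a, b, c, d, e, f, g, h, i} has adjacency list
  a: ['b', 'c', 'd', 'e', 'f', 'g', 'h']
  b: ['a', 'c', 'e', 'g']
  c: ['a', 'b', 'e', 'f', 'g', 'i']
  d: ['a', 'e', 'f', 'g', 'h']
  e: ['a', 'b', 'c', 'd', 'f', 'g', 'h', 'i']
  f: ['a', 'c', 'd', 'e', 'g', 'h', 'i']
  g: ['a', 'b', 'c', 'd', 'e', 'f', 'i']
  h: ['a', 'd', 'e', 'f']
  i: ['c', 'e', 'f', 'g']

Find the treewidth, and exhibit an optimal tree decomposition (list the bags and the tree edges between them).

Each bag holds 5 vertices, so the decomposition has width 4, which upper-bounds the treewidth. On the other hand G contains the 5-clique {a, d, e, f, g}. A clique must lie in a single bag of any decomposition, so no decomposition can have width below 4. Combining the bounds, tw(G) = 4.

Treewidth 4.
One optimal decomposition is:
Bags: B1 = {a, d, e, f, g}  B2 = {a, c, e, f, g}  B3 = {c, e, f, g, i}  B4 = {a, d, e, f, h}  B5 = {a, b, c, e, g}
Tree: B1–B2, B2–B3, B1–B4, B2–B5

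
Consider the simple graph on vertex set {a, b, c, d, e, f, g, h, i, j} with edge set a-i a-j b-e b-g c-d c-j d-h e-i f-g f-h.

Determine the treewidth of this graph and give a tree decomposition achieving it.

Treewidth 2.
One such decomposition:
Bags: B1 = {a, e, i}  B2 = {a, b, e}  B3 = {a, b, g}  B4 = {a, f, g}  B5 = {a, f, h}  B6 = {a, d, h}  B7 = {a, c, d}  B8 = {a, c, j}
Tree: B1–B2, B2–B3, B3–B4, B4–B5, B5–B6, B6–B7, B7–B8

Each bag holds 3 vertices, so the decomposition has width 2, which upper-bounds the treewidth. For the lower bound, G contains the cycle a–i–e–b–g–f–h–d–c–j–a, so G is not a forest; only forests have treewidth ≤ 1, hence tw(G) ≥ 2. Combining the bounds, tw(G) = 2.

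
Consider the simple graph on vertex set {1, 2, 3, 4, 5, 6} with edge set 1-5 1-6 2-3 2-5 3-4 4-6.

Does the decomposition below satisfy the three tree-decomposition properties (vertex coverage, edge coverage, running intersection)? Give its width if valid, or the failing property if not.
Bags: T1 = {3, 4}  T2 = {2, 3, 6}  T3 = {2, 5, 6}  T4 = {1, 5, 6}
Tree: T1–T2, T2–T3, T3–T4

No — edge (6,4) lies in no bag.

A tree decomposition must satisfy three properties: every vertex lies in some bag; for every edge, both endpoints lie together in some bag; and for every vertex, the bags containing it form a connected subtree. Here edge (6,4) lies in no bag, so the decomposition is invalid.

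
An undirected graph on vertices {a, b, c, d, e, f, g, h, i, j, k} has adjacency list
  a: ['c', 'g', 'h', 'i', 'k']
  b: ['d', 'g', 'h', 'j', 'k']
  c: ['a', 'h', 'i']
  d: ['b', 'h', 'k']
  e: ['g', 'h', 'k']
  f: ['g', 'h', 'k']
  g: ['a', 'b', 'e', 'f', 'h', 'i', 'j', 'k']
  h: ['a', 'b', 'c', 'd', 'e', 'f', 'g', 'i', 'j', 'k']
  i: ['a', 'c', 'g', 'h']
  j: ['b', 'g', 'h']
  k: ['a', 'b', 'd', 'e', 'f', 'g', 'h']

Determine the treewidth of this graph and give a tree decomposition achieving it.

Each bag holds 4 vertices, so the decomposition has width 3, which upper-bounds the treewidth. On the other hand G contains the 4-clique {b, d, h, k}. A clique must lie in a single bag of any decomposition, so no decomposition can have width below 3. Therefore the treewidth is 3.

Treewidth 3.
Bags: B1 = {a, g, h, k}  B2 = {b, g, h, k}  B3 = {b, d, h, k}  B4 = {e, g, h, k}  B5 = {f, g, h, k}  B6 = {b, g, h, j}  B7 = {a, g, h, i}  B8 = {a, c, h, i}
Tree: B1–B2, B2–B3, B1–B4, B4–B5, B2–B6, B1–B7, B7–B8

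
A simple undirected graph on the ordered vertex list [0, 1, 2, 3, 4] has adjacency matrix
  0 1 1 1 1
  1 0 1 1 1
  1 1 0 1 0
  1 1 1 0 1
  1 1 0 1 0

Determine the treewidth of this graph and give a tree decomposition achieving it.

Treewidth 3.
One such decomposition:
Bags: B1 = {0, 1, 2, 3}  B2 = {0, 1, 3, 4}
Tree: B1–B2

Every bag has size at most 4, so the width is 4 − 1 = 3 and tw(G) ≤ 3. On the other hand G contains the 4-clique {0, 1, 2, 3}. A clique must lie in a single bag of any decomposition, so no decomposition can have width below 3. Combining the bounds, tw(G) = 3.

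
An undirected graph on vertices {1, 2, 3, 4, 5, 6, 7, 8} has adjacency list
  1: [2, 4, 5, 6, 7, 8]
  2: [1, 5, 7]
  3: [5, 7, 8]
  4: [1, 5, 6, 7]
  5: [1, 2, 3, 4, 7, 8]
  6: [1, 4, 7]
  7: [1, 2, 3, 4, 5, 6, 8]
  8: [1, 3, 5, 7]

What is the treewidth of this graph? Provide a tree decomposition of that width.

Treewidth 3.
One optimal decomposition is:
Bags: B1 = {1, 2, 5, 7}  B2 = {1, 5, 7, 8}  B3 = {1, 4, 5, 7}  B4 = {1, 4, 6, 7}  B5 = {3, 5, 7, 8}
Tree: B1–B2, B1–B3, B3–B4, B2–B5

The largest bag has 4 vertices, giving width 3; this decomposition certifies tw(G) ≤ 3. On the other hand G contains the 4-clique {1, 5, 7, 8}. A clique must lie in a single bag of any decomposition, so no decomposition can have width below 3. The upper and lower bounds meet at 3, so that is the treewidth.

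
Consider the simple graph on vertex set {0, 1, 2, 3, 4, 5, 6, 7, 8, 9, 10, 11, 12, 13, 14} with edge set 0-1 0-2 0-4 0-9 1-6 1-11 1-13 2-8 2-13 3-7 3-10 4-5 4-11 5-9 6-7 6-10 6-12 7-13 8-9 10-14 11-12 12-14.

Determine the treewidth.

A width-3 tree decomposition is:
Bags: B1 = {4, 5, 8, 9}  B2 = {0, 4, 8, 9}  B3 = {0, 2, 4, 8}  B4 = {0, 2, 4, 11}  B5 = {0, 1, 2, 11}  B6 = {1, 2, 11, 13}  B7 = {1, 11, 12, 13}  B8 = {1, 6, 12, 13}  B9 = {6, 7, 12, 13}  B10 = {6, 7, 12, 14}  B11 = {6, 7, 10, 14}  B12 = {3, 7, 10, 14}
Tree: B1–B2, B2–B3, B3–B4, B4–B5, B5–B6, B6–B7, B7–B8, B8–B9, B9–B10, B10–B11, B11–B12
Each bag holds 4 vertices, so the decomposition has width 3, which upper-bounds the treewidth. For the lower bound: the 4 vertex sets {5,8,9}, {4}, {0}, {1,2,11,13} are disjoint, each induces a connected subgraph, and every pair is joined by at least one edge of G. Contracting each set to a single vertex therefore yields K_{4} as a minor, and since treewidth is minor-monotone, tw(G) ≥ tw(K_{4}) = 3. The upper and lower bounds meet at 3, so that is the treewidth.

3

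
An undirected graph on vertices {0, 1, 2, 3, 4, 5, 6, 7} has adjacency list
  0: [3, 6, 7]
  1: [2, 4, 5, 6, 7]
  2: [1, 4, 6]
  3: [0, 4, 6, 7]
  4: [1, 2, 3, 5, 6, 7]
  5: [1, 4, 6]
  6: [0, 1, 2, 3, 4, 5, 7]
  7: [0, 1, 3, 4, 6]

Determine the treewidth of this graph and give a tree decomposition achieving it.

Treewidth 3.
One optimal decomposition is:
Bags: B1 = {1, 2, 4, 6}  B2 = {1, 4, 5, 6}  B3 = {1, 4, 6, 7}  B4 = {3, 4, 6, 7}  B5 = {0, 3, 6, 7}
Tree: B1–B2, B1–B3, B3–B4, B4–B5

Every bag has size at most 4, so the width is 4 − 1 = 3 and tw(G) ≤ 3. On the other hand G contains the 4-clique {0, 3, 6, 7}. A clique must lie in a single bag of any decomposition, so no decomposition can have width below 3. Hence tw(G) = 3 exactly.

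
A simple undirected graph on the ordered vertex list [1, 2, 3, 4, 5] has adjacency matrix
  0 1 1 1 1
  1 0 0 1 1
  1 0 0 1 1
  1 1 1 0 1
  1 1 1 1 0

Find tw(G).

3

A width-3 tree decomposition is:
Bags: B1 = {1, 2, 4, 5}  B2 = {1, 3, 4, 5}
Tree: B1–B2
The largest bag has 4 vertices, giving width 3; this decomposition certifies tw(G) ≤ 3. Conversely, {1, 2, 4, 5} is a clique of size 4, and the vertices of any clique must share a bag in every tree decomposition; so some bag has ≥ 4 vertices and tw(G) ≥ 3. Therefore the treewidth is 3.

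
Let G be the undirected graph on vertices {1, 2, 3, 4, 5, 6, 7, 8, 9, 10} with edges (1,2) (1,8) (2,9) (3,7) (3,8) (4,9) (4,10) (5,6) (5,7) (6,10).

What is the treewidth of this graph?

2

A width-2 tree decomposition is:
Bags: B1 = {1, 2, 8}  B2 = {2, 8, 9}  B3 = {4, 8, 9}  B4 = {4, 8, 10}  B5 = {6, 8, 10}  B6 = {5, 6, 8}  B7 = {5, 7, 8}  B8 = {3, 7, 8}
Tree: B1–B2, B2–B3, B3–B4, B4–B5, B5–B6, B6–B7, B7–B8
Every bag has size at most 3, so the width is 3 − 1 = 2 and tw(G) ≤ 2. Since 8–1–2–9–4–10–6–5–7–3–8 is a cycle in G, G is not acyclic. Forests are exactly the graphs of treewidth ≤ 1, so tw(G) ≥ 2. Hence tw(G) = 2 exactly.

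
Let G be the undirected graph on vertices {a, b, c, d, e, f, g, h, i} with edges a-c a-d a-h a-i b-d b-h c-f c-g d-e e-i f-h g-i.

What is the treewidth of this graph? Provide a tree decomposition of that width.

Each bag holds 4 vertices, so the decomposition has width 3, which upper-bounds the treewidth. For the lower bound: the 4 vertex sets {c,f,g}, {h}, {a}, {b,d,e,i} are disjoint, each induces a connected subgraph, and every pair is joined by at least one edge of G. Contracting each set to a single vertex therefore yields K_{4} as a minor, and since treewidth is minor-monotone, tw(G) ≥ tw(K_{4}) = 3. Combining the bounds, tw(G) = 3.

Treewidth 3.
Bags: B1 = {c, f, g, h}  B2 = {a, c, g, h}  B3 = {a, g, h, i}  B4 = {a, b, h, i}  B5 = {a, b, d, i}  B6 = {b, d, e, i}
Tree: B1–B2, B2–B3, B3–B4, B4–B5, B5–B6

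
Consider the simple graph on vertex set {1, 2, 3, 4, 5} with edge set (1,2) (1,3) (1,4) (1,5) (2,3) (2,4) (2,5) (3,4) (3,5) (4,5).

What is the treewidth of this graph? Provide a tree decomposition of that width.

Treewidth 4.
Bags: B1 = {1, 2, 3, 4, 5}
Tree: (single bag)

With just one bag of size 5, the width is 5 − 1 = 4, so tw(G) ≤ 4. For the lower bound, the 5 vertices {1, 2, 3, 4, 5} are pairwise adjacent, and any tree decomposition puts a clique entirely inside one bag — forcing width ≥ 4. Hence tw(G) = 4 exactly.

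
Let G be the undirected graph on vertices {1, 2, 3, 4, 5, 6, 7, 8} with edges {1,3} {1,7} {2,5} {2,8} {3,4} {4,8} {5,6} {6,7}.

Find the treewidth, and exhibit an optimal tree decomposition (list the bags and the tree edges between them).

Treewidth 2.
One such decomposition:
Bags: B1 = {3, 4, 8}  B2 = {2, 3, 8}  B3 = {2, 3, 5}  B4 = {3, 5, 6}  B5 = {3, 6, 7}  B6 = {1, 3, 7}
Tree: B1–B2, B2–B3, B3–B4, B4–B5, B5–B6

Every bag has size at most 3, so the width is 3 − 1 = 2 and tw(G) ≤ 2. The edges 3–4–8–2–5–6–7–1–3 form a cycle, so G is not a tree and its treewidth is at least 2. The upper and lower bounds meet at 2, so that is the treewidth.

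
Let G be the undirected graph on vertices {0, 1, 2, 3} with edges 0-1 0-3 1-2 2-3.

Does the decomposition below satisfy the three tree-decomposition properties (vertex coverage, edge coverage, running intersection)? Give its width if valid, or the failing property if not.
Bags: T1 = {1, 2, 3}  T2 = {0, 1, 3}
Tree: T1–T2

Every vertex of G appears in some bag (union = {0, 1, 2, 3}); every edge is covered by a bag; and for each vertex v the set of bags containing v is connected in the bag tree. The decomposition is therefore valid. The largest bag has 3 vertices, so the width is 2.

Yes; width 2.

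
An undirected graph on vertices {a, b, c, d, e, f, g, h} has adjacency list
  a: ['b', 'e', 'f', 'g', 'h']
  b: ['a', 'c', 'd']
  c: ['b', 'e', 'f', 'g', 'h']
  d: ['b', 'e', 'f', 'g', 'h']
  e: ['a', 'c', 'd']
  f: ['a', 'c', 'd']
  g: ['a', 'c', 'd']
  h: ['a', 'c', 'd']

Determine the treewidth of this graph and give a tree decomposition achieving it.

The largest bag has 4 vertices, giving width 3; this decomposition certifies tw(G) ≤ 3. For the lower bound: the 4 vertex sets {a,b}, {d,e}, {c}, {g} are disjoint, each induces a connected subgraph, and every pair is joined by at least one edge of G. Contracting each set to a single vertex therefore yields K_{4} as a minor, and since treewidth is minor-monotone, tw(G) ≥ tw(K_{4}) = 3. Therefore the treewidth is 3.

Treewidth 3.
Bags: B1 = {a, b, c, d}  B2 = {a, c, d, e}  B3 = {a, c, d, g}  B4 = {a, c, d, f}  B5 = {a, c, d, h}
Tree: B1–B2, B2–B3, B3–B4, B4–B5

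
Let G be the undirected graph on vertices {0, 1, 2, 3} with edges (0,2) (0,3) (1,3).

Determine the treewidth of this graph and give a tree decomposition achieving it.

Treewidth 1.
One optimal decomposition is:
Bags: B1 = {0, 2}  B2 = {0, 3}  B3 = {1, 3}
Tree: B1–B2, B2–B3

Every bag has size at most 2, so the width is 2 − 1 = 1 and tw(G) ≤ 1. Any graph with an edge has treewidth ≥ 1, and G has the edge 2–0. The upper and lower bounds meet at 1, so that is the treewidth.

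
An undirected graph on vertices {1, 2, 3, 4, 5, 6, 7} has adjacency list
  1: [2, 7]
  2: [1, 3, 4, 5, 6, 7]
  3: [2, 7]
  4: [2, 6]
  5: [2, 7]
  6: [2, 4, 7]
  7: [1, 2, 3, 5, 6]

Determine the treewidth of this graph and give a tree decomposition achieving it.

Treewidth 2.
Bags: B1 = {2, 3, 7}  B2 = {2, 6, 7}  B3 = {2, 5, 7}  B4 = {2, 4, 6}  B5 = {1, 2, 7}
Tree: B1–B2, B2–B3, B2–B4, B2–B5

Each bag holds 3 vertices, so the decomposition has width 2, which upper-bounds the treewidth. For the lower bound, the 3 vertices {2, 4, 6} are pairwise adjacent, and any tree decomposition puts a clique entirely inside one bag — forcing width ≥ 2. Combining the bounds, tw(G) = 2.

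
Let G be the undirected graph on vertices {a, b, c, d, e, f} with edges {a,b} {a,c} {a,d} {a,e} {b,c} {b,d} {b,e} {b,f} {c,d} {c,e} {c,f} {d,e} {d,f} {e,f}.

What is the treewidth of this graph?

A width-4 tree decomposition is:
Bags: B1 = {b, c, d, e, f}  B2 = {a, b, c, d, e}
Tree: B1–B2
Every bag has size at most 5, so the width is 5 − 1 = 4 and tw(G) ≤ 4. Conversely, {b, c, d, e, f} is a clique of size 5, and the vertices of any clique must share a bag in every tree decomposition; so some bag has ≥ 5 vertices and tw(G) ≥ 4. Hence tw(G) = 4 exactly.

4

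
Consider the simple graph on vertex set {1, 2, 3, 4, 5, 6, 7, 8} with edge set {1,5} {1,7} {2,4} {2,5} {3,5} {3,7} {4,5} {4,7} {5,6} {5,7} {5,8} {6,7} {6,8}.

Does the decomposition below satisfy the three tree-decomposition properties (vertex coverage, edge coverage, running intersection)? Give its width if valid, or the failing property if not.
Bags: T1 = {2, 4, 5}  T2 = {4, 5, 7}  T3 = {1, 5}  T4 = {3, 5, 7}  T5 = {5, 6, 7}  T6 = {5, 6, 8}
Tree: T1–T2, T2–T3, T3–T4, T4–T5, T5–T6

No — edge (7,1) lies in no bag.

A tree decomposition must satisfy three properties: every vertex lies in some bag; for every edge, both endpoints lie together in some bag; and for every vertex, the bags containing it form a connected subtree. Here edge (7,1) lies in no bag, so the decomposition is invalid.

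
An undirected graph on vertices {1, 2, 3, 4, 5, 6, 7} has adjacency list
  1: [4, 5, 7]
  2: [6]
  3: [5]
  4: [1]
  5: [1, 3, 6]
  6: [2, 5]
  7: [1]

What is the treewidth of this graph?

A width-1 tree decomposition is:
Bags: B1 = {3, 5}  B2 = {1, 5}  B3 = {5, 6}  B4 = {2, 6}  B5 = {1, 7}  B6 = {1, 4}
Tree: B1–B2, B2–B3, B3–B4, B2–B5, B2–B6
Each bag holds 2 vertices, so the decomposition has width 1, which upper-bounds the treewidth. G has an edge, so its treewidth is at least 1. Hence tw(G) = 1 exactly.

1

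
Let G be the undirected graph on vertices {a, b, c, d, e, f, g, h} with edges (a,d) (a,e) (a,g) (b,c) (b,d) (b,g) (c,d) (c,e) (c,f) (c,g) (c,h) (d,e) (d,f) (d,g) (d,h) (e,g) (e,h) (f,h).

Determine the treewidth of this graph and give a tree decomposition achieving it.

Every bag has size at most 4, so the width is 4 − 1 = 3 and tw(G) ≤ 3. For the lower bound, the 4 vertices {c, d, e, g} are pairwise adjacent, and any tree decomposition puts a clique entirely inside one bag — forcing width ≥ 3. Therefore the treewidth is 3.

Treewidth 3.
One such decomposition:
Bags: B1 = {a, d, e, g}  B2 = {c, d, e, g}  B3 = {b, c, d, g}  B4 = {c, d, e, h}  B5 = {c, d, f, h}
Tree: B1–B2, B2–B3, B2–B4, B4–B5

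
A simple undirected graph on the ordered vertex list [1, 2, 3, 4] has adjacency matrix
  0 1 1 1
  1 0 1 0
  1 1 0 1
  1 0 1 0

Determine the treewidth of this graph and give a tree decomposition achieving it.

Treewidth 2.
One such decomposition:
Bags: B1 = {1, 2, 3}  B2 = {1, 3, 4}
Tree: B1–B2

Every bag has size at most 3, so the width is 3 − 1 = 2 and tw(G) ≤ 2. For the lower bound, the 3 vertices {1, 2, 3} are pairwise adjacent, and any tree decomposition puts a clique entirely inside one bag — forcing width ≥ 2. The upper and lower bounds meet at 2, so that is the treewidth.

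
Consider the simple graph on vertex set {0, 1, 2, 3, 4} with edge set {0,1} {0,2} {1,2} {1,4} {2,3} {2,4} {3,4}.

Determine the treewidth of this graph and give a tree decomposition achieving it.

The largest bag has 3 vertices, giving width 2; this decomposition certifies tw(G) ≤ 2. Conversely, {0, 1, 2} is a clique of size 3, and the vertices of any clique must share a bag in every tree decomposition; so some bag has ≥ 3 vertices and tw(G) ≥ 2. Hence tw(G) = 2 exactly.

Treewidth 2.
One optimal decomposition is:
Bags: B1 = {0, 1, 2}  B2 = {1, 2, 4}  B3 = {2, 3, 4}
Tree: B1–B2, B2–B3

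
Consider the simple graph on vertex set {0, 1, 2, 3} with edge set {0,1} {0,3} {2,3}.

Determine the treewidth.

A width-1 tree decomposition is:
Bags: B1 = {0, 1}  B2 = {0, 3}  B3 = {2, 3}
Tree: B1–B2, B2–B3
Every bag has size at most 2, so the width is 2 − 1 = 1 and tw(G) ≤ 1. Since G has at least one edge (e.g. 1–0), it is not an edgeless graph, so tw(G) ≥ 1. Therefore the treewidth is 1.

1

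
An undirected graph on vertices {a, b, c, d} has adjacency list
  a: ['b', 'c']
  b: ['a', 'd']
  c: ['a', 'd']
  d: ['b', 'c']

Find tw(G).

2

A width-2 tree decomposition is:
Bags: B1 = {b, c, d}  B2 = {a, b, c}
Tree: B1–B2
Every bag has size at most 3, so the width is 3 − 1 = 2 and tw(G) ≤ 2. Since c–d–b–a–c is a cycle in G, G is not acyclic. Forests are exactly the graphs of treewidth ≤ 1, so tw(G) ≥ 2. Combining the bounds, tw(G) = 2.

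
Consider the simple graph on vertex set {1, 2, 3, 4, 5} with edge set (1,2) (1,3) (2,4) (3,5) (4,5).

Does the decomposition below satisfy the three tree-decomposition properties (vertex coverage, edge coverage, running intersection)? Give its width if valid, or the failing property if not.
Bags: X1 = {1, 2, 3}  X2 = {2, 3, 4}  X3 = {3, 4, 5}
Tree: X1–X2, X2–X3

Yes; width 2.

Vertex coverage: the bags together contain {1, 2, 3, 4, 5}, the full vertex set. Edge coverage: each edge of G has both endpoints in at least one bag. Running intersection: for every vertex, the bags containing it form a connected subtree. All three properties hold, so this is a valid tree decomposition of width max|bag| − 1 = 2, and hence tw(G) ≤ 2.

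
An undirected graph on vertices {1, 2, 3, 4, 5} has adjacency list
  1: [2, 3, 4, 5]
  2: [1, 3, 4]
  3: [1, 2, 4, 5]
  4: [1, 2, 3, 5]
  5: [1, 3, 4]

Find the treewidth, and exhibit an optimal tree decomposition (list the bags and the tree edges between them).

Each bag holds 4 vertices, so the decomposition has width 3, which upper-bounds the treewidth. Conversely, {1, 2, 3, 4} is a clique of size 4, and the vertices of any clique must share a bag in every tree decomposition; so some bag has ≥ 4 vertices and tw(G) ≥ 3. Therefore the treewidth is 3.

Treewidth 3.
Bags: B1 = {1, 3, 4, 5}  B2 = {1, 2, 3, 4}
Tree: B1–B2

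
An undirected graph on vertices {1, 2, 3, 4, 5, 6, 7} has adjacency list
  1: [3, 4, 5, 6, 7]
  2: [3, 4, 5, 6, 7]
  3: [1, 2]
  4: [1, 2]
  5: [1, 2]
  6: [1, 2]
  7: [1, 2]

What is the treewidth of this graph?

2

A width-2 tree decomposition is:
Bags: B1 = {1, 2, 7}  B2 = {1, 2, 5}  B3 = {1, 2, 3}  B4 = {1, 2, 6}  B5 = {1, 2, 4}
Tree: B1–B2, B2–B3, B3–B4, B4–B5
The largest bag has 3 vertices, giving width 2; this decomposition certifies tw(G) ≤ 2. Since 1–7–2–5–1 is a cycle in G, G is not acyclic. Forests are exactly the graphs of treewidth ≤ 1, so tw(G) ≥ 2. The upper and lower bounds meet at 2, so that is the treewidth.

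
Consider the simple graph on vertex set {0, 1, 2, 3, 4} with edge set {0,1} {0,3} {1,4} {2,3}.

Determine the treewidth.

1

A width-1 tree decomposition is:
Bags: B1 = {0, 1}  B2 = {1, 4}  B3 = {0, 3}  B4 = {2, 3}
Tree: B1–B2, B1–B3, B3–B4
Each bag holds 2 vertices, so the decomposition has width 1, which upper-bounds the treewidth. G has an edge, so its treewidth is at least 1. The upper and lower bounds meet at 1, so that is the treewidth.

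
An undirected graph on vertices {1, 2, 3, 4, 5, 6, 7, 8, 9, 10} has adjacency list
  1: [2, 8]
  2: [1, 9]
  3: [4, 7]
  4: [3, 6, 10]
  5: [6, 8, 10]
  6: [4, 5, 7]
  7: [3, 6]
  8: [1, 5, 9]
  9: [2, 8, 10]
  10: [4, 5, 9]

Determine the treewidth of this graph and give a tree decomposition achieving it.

Each bag holds 3 vertices, so the decomposition has width 2, which upper-bounds the treewidth. The edges 2–1–8–9–2 form a cycle, so G is not a tree and its treewidth is at least 2. Combining the bounds, tw(G) = 2.

Treewidth 2.
One optimal decomposition is:
Bags: B1 = {1, 2, 9}  B2 = {1, 8, 9}  B3 = {8, 9, 10}  B4 = {5, 8, 10}  B5 = {4, 5, 10}  B6 = {4, 5, 6}  B7 = {3, 4, 6}  B8 = {3, 6, 7}
Tree: B1–B2, B2–B3, B3–B4, B4–B5, B5–B6, B6–B7, B7–B8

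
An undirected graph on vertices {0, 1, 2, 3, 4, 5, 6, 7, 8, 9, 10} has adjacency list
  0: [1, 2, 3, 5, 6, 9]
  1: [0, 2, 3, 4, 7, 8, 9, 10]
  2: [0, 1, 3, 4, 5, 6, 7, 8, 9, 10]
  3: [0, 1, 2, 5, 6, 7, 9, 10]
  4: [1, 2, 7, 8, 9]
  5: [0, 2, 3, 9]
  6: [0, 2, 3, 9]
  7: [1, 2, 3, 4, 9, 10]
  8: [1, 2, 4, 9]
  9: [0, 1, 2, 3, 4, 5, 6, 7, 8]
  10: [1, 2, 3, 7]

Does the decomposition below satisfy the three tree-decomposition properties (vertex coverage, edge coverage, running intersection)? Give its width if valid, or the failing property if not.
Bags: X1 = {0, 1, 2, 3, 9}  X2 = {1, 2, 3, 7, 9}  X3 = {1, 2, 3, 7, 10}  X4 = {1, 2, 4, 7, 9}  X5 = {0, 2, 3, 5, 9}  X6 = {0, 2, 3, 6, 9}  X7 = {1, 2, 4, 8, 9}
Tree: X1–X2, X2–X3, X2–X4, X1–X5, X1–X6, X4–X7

Every vertex of G appears in some bag (union = {0, 1, 2, 3, 4, 5, 6, 7, 8, 9, 10}); every edge is covered by a bag; and for each vertex v the set of bags containing v is connected in the bag tree. The decomposition is therefore valid. The largest bag has 5 vertices, so the width is 4.

Yes; width 4.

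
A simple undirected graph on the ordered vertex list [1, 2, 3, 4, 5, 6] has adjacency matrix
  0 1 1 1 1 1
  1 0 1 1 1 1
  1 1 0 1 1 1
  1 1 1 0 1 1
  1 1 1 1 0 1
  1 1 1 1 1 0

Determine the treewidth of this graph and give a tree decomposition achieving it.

Treewidth 5.
Bags: B1 = {1, 2, 3, 4, 5, 6}
Tree: (single bag)

With just one bag of size 6, the width is 6 − 1 = 5, so tw(G) ≤ 5. Conversely, {1, 2, 3, 4, 5, 6} is a clique of size 6, and the vertices of any clique must share a bag in every tree decomposition; so some bag has ≥ 6 vertices and tw(G) ≥ 5. Therefore the treewidth is 5.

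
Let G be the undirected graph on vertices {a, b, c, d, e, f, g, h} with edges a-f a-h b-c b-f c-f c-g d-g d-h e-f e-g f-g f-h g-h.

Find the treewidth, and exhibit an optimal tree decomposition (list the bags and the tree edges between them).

Treewidth 2.
One such decomposition:
Bags: B1 = {f, g, h}  B2 = {d, g, h}  B3 = {c, f, g}  B4 = {e, f, g}  B5 = {b, c, f}  B6 = {a, f, h}
Tree: B1–B2, B1–B3, B3–B4, B3–B5, B1–B6

Every bag has size at most 3, so the width is 3 − 1 = 2 and tw(G) ≤ 2. On the other hand G contains the 3-clique {d, g, h}. A clique must lie in a single bag of any decomposition, so no decomposition can have width below 2. The upper and lower bounds meet at 2, so that is the treewidth.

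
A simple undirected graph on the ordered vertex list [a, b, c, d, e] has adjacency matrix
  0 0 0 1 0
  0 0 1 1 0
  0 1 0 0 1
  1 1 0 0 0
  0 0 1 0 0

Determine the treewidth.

A width-1 tree decomposition is:
Bags: B1 = {c, e}  B2 = {b, c}  B3 = {b, d}  B4 = {a, d}
Tree: B1–B2, B2–B3, B3–B4
The largest bag has 2 vertices, giving width 1; this decomposition certifies tw(G) ≤ 1. Any graph with an edge has treewidth ≥ 1, and G has the edge e–c. Hence tw(G) = 1 exactly.

1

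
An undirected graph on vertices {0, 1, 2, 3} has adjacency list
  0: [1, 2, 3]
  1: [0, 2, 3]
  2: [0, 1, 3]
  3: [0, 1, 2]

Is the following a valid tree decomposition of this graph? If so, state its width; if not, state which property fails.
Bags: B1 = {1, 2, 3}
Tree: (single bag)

A tree decomposition must satisfy three properties: every vertex lies in some bag; for every edge, both endpoints lie together in some bag; and for every vertex, the bags containing it form a connected subtree. Here vertex 0 appears in no bag, so the decomposition is invalid.

No — vertex 0 appears in no bag.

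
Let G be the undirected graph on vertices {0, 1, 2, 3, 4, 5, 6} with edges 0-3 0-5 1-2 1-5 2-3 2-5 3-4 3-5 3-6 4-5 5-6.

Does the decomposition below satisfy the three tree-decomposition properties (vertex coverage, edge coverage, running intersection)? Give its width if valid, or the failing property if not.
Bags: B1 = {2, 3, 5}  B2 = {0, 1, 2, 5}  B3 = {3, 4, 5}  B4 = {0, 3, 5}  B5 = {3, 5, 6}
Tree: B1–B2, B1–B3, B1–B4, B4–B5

No — bags containing vertex 0 are not connected in the tree.

A tree decomposition must satisfy three properties: every vertex lies in some bag; for every edge, both endpoints lie together in some bag; and for every vertex, the bags containing it form a connected subtree. Here bags containing vertex 0 are not connected in the tree, so the decomposition is invalid.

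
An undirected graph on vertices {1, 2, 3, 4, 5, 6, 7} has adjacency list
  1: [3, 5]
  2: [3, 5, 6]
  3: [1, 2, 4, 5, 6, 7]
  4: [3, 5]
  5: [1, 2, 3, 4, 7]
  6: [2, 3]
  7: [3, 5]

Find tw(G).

A width-2 tree decomposition is:
Bags: B1 = {2, 3, 5}  B2 = {2, 3, 6}  B3 = {1, 3, 5}  B4 = {3, 4, 5}  B5 = {3, 5, 7}
Tree: B1–B2, B1–B3, B1–B4, B4–B5
Each bag holds 3 vertices, so the decomposition has width 2, which upper-bounds the treewidth. For the lower bound, the 3 vertices {1, 3, 5} are pairwise adjacent, and any tree decomposition puts a clique entirely inside one bag — forcing width ≥ 2. Combining the bounds, tw(G) = 2.

2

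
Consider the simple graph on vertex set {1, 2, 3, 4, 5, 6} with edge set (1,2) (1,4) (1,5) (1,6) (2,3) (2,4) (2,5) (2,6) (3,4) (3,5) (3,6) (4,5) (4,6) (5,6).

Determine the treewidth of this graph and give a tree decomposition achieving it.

Treewidth 4.
One optimal decomposition is:
Bags: B1 = {2, 3, 4, 5, 6}  B2 = {1, 2, 4, 5, 6}
Tree: B1–B2

Every bag has size at most 5, so the width is 5 − 1 = 4 and tw(G) ≤ 4. Conversely, {1, 2, 4, 5, 6} is a clique of size 5, and the vertices of any clique must share a bag in every tree decomposition; so some bag has ≥ 5 vertices and tw(G) ≥ 4. Hence tw(G) = 4 exactly.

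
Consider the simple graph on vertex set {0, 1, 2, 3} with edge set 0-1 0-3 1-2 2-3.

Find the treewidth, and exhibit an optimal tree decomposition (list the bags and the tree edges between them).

Treewidth 2.
Bags: B1 = {1, 2, 3}  B2 = {0, 1, 3}
Tree: B1–B2

Each bag holds 3 vertices, so the decomposition has width 2, which upper-bounds the treewidth. Since 1–2–3–0–1 is a cycle in G, G is not acyclic. Forests are exactly the graphs of treewidth ≤ 1, so tw(G) ≥ 2. The upper and lower bounds meet at 2, so that is the treewidth.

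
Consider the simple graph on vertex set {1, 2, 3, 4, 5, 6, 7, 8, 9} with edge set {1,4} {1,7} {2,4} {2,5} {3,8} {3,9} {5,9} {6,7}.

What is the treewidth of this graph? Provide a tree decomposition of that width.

Treewidth 1.
One optimal decomposition is:
Bags: B1 = {3, 8}  B2 = {3, 9}  B3 = {5, 9}  B4 = {2, 5}  B5 = {2, 4}  B6 = {1, 4}  B7 = {1, 7}  B8 = {6, 7}
Tree: B1–B2, B2–B3, B3–B4, B4–B5, B5–B6, B6–B7, B7–B8

Each bag holds 2 vertices, so the decomposition has width 1, which upper-bounds the treewidth. G has an edge, so its treewidth is at least 1. The upper and lower bounds meet at 1, so that is the treewidth.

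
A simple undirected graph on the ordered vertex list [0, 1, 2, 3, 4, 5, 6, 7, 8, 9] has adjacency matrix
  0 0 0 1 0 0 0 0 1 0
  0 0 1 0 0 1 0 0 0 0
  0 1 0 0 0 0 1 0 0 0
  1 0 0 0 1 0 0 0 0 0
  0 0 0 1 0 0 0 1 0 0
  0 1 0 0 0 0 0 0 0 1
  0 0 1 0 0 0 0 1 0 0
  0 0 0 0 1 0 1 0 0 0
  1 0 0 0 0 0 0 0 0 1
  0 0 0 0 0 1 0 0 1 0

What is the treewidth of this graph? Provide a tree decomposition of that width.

The largest bag has 3 vertices, giving width 2; this decomposition certifies tw(G) ≤ 2. Since 9–5–1–2–6–7–4–3–0–8–9 is a cycle in G, G is not acyclic. Forests are exactly the graphs of treewidth ≤ 1, so tw(G) ≥ 2. The upper and lower bounds meet at 2, so that is the treewidth.

Treewidth 2.
One optimal decomposition is:
Bags: B1 = {1, 5, 9}  B2 = {1, 2, 9}  B3 = {2, 6, 9}  B4 = {6, 7, 9}  B5 = {4, 7, 9}  B6 = {3, 4, 9}  B7 = {0, 3, 9}  B8 = {0, 8, 9}
Tree: B1–B2, B2–B3, B3–B4, B4–B5, B5–B6, B6–B7, B7–B8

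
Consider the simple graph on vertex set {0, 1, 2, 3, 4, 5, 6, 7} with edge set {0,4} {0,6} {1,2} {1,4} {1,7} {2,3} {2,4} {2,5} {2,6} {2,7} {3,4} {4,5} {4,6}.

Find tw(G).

A width-2 tree decomposition is:
Bags: B1 = {2, 4, 6}  B2 = {0, 4, 6}  B3 = {1, 2, 4}  B4 = {1, 2, 7}  B5 = {2, 3, 4}  B6 = {2, 4, 5}
Tree: B1–B2, B1–B3, B3–B4, B3–B5, B3–B6
Every bag has size at most 3, so the width is 3 − 1 = 2 and tw(G) ≤ 2. On the other hand G contains the 3-clique {0, 4, 6}. A clique must lie in a single bag of any decomposition, so no decomposition can have width below 2. Combining the bounds, tw(G) = 2.

2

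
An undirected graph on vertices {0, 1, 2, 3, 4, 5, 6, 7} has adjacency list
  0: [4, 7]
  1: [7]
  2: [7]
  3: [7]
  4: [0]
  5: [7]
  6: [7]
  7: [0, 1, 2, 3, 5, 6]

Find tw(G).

1

A width-1 tree decomposition is:
Bags: B1 = {1, 7}  B2 = {6, 7}  B3 = {0, 7}  B4 = {2, 7}  B5 = {5, 7}  B6 = {3, 7}  B7 = {0, 4}
Tree: B1–B2, B1–B3, B2–B4, B1–B5, B5–B6, B3–B7
Every bag has size at most 2, so the width is 2 − 1 = 1 and tw(G) ≤ 1. Any graph with an edge has treewidth ≥ 1, and G has the edge 7–1. Combining the bounds, tw(G) = 1.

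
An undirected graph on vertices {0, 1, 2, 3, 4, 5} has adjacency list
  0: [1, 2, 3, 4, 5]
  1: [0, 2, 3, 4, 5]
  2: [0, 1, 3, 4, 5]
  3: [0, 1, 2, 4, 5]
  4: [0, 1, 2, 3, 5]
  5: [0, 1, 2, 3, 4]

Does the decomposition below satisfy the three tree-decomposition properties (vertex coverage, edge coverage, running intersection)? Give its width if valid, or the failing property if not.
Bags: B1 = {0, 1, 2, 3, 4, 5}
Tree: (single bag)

Yes; width 5.

Checking the three conditions: (i) the bags cover all of {0, 1, 2, 3, 4, 5}; (ii) for each edge, some bag contains both endpoints; (iii) the bags containing any fixed vertex form a subtree. All hold, so the decomposition is valid with width 6 − 1 = 5.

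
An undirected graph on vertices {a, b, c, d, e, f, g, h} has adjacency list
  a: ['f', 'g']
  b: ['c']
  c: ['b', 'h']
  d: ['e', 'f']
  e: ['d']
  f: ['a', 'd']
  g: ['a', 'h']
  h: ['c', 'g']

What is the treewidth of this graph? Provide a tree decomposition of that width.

Treewidth 1.
One optimal decomposition is:
Bags: B1 = {b, c}  B2 = {c, h}  B3 = {g, h}  B4 = {a, g}  B5 = {a, f}  B6 = {d, f}  B7 = {d, e}
Tree: B1–B2, B2–B3, B3–B4, B4–B5, B5–B6, B6–B7

Each bag holds 2 vertices, so the decomposition has width 1, which upper-bounds the treewidth. Any graph with an edge has treewidth ≥ 1, and G has the edge b–c. Combining the bounds, tw(G) = 1.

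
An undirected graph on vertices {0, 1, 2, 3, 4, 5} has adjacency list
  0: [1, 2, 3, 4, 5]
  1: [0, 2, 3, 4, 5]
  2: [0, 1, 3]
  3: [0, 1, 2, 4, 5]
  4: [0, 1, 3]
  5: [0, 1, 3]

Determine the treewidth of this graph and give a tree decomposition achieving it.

Treewidth 3.
One such decomposition:
Bags: B1 = {0, 1, 3, 4}  B2 = {0, 1, 3, 5}  B3 = {0, 1, 2, 3}
Tree: B1–B2, B1–B3

The largest bag has 4 vertices, giving width 3; this decomposition certifies tw(G) ≤ 3. On the other hand G contains the 4-clique {0, 1, 2, 3}. A clique must lie in a single bag of any decomposition, so no decomposition can have width below 3. Therefore the treewidth is 3.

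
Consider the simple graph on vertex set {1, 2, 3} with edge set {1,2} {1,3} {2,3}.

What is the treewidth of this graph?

2

A width-2 tree decomposition is:
Bags: B1 = {1, 2, 3}
Tree: (single bag)
A single bag containing all 3 vertices is trivially a valid decomposition of width 2. On the other hand G contains the 3-clique {1, 2, 3}. A clique must lie in a single bag of any decomposition, so no decomposition can have width below 2. The upper and lower bounds meet at 2, so that is the treewidth.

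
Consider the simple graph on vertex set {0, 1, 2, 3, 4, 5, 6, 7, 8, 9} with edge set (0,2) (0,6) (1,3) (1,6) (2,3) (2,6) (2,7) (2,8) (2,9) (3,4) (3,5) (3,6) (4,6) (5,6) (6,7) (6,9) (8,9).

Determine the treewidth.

A width-2 tree decomposition is:
Bags: B1 = {2, 6, 9}  B2 = {2, 3, 6}  B3 = {3, 5, 6}  B4 = {0, 2, 6}  B5 = {3, 4, 6}  B6 = {1, 3, 6}  B7 = {2, 6, 7}  B8 = {2, 8, 9}
Tree: B1–B2, B2–B3, B2–B4, B3–B5, B3–B6, B4–B7, B1–B8
The largest bag has 3 vertices, giving width 2; this decomposition certifies tw(G) ≤ 2. For the lower bound, the 3 vertices {2, 8, 9} are pairwise adjacent, and any tree decomposition puts a clique entirely inside one bag — forcing width ≥ 2. The upper and lower bounds meet at 2, so that is the treewidth.

2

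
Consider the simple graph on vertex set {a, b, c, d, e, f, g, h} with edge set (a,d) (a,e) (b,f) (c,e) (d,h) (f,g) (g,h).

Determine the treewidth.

1

A width-1 tree decomposition is:
Bags: B1 = {c, e}  B2 = {a, e}  B3 = {a, d}  B4 = {d, h}  B5 = {g, h}  B6 = {f, g}  B7 = {b, f}
Tree: B1–B2, B2–B3, B3–B4, B4–B5, B5–B6, B6–B7
Each bag holds 2 vertices, so the decomposition has width 1, which upper-bounds the treewidth. G has an edge, so its treewidth is at least 1. Therefore the treewidth is 1.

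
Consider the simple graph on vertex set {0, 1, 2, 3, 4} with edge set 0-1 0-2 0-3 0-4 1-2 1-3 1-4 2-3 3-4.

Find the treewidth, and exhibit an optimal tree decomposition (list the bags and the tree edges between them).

Treewidth 3.
One such decomposition:
Bags: B1 = {0, 1, 3, 4}  B2 = {0, 1, 2, 3}
Tree: B1–B2

Each bag holds 4 vertices, so the decomposition has width 3, which upper-bounds the treewidth. For the lower bound, the 4 vertices {0, 1, 2, 3} are pairwise adjacent, and any tree decomposition puts a clique entirely inside one bag — forcing width ≥ 3. Combining the bounds, tw(G) = 3.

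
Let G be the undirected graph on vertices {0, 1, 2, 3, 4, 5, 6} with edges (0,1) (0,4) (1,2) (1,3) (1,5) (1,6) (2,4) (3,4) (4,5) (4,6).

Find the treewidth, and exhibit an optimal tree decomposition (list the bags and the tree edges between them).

The largest bag has 3 vertices, giving width 2; this decomposition certifies tw(G) ≤ 2. For the lower bound, G contains the cycle 1–2–4–5–1, so G is not a forest; only forests have treewidth ≤ 1, hence tw(G) ≥ 2. Hence tw(G) = 2 exactly.

Treewidth 2.
One optimal decomposition is:
Bags: B1 = {1, 2, 4}  B2 = {1, 4, 5}  B3 = {0, 1, 4}  B4 = {1, 4, 6}  B5 = {1, 3, 4}
Tree: B1–B2, B2–B3, B3–B4, B4–B5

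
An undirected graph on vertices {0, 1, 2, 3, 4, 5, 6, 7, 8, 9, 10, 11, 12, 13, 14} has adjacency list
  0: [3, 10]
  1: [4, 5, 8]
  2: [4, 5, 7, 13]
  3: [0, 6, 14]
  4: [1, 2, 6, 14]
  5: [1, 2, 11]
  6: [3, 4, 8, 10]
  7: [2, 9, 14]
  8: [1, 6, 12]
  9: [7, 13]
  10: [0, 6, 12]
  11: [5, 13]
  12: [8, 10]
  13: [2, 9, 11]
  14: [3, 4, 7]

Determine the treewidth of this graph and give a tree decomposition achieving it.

Each bag holds 4 vertices, so the decomposition has width 3, which upper-bounds the treewidth. For the lower bound: the 4 vertex sets {0,10,12}, {3}, {6}, {1,4,8,14} are disjoint, each induces a connected subgraph, and every pair is joined by at least one edge of G. Contracting each set to a single vertex therefore yields K_{4} as a minor, and since treewidth is minor-monotone, tw(G) ≥ tw(K_{4}) = 3. Therefore the treewidth is 3.

Treewidth 3.
One such decomposition:
Bags: B1 = {0, 3, 10, 12}  B2 = {3, 6, 10, 12}  B3 = {3, 6, 8, 12}  B4 = {3, 6, 8, 14}  B5 = {4, 6, 8, 14}  B6 = {1, 4, 8, 14}  B7 = {1, 4, 7, 14}  B8 = {1, 2, 4, 7}  B9 = {1, 2, 5, 7}  B10 = {2, 5, 7, 9}  B11 = {2, 5, 9, 13}  B12 = {5, 9, 11, 13}
Tree: B1–B2, B2–B3, B3–B4, B4–B5, B5–B6, B6–B7, B7–B8, B8–B9, B9–B10, B10–B11, B11–B12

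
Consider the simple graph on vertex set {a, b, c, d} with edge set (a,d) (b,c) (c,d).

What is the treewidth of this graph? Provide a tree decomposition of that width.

Treewidth 1.
One such decomposition:
Bags: B1 = {c, d}  B2 = {b, c}  B3 = {a, d}
Tree: B1–B2, B1–B3

Every bag has size at most 2, so the width is 2 − 1 = 1 and tw(G) ≤ 1. Any graph with an edge has treewidth ≥ 1, and G has the edge d–c. Combining the bounds, tw(G) = 1.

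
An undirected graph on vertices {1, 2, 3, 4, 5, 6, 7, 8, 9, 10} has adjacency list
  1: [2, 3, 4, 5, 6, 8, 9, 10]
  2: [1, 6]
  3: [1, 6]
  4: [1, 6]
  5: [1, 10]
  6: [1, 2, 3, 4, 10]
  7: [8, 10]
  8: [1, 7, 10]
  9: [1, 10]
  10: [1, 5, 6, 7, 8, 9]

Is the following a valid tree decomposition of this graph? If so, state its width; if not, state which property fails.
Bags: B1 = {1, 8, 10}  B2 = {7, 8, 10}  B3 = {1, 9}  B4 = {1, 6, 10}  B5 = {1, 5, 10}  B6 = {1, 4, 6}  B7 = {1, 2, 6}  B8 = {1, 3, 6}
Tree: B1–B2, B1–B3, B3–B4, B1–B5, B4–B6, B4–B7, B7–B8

A tree decomposition must satisfy three properties: every vertex lies in some bag; for every edge, both endpoints lie together in some bag; and for every vertex, the bags containing it form a connected subtree. Here edge (10,9) lies in no bag, so the decomposition is invalid.

No — edge (10,9) lies in no bag.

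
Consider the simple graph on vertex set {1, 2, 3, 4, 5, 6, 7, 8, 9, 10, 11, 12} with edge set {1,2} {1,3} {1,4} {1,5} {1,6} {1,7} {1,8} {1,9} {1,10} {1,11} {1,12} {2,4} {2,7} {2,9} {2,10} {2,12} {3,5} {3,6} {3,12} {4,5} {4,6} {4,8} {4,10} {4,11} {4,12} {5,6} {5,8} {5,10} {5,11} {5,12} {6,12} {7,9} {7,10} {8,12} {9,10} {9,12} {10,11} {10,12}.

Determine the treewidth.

A width-4 tree decomposition is:
Bags: B1 = {1, 4, 5, 10, 12}  B2 = {1, 4, 5, 6, 12}  B3 = {1, 4, 5, 10, 11}  B4 = {1, 2, 4, 10, 12}  B5 = {1, 2, 9, 10, 12}  B6 = {1, 3, 5, 6, 12}  B7 = {1, 4, 5, 8, 12}  B8 = {1, 2, 7, 9, 10}
Tree: B1–B2, B1–B3, B1–B4, B4–B5, B2–B6, B1–B7, B5–B8
Each bag holds 5 vertices, so the decomposition has width 4, which upper-bounds the treewidth. On the other hand G contains the 5-clique {1, 4, 5, 10, 11}. A clique must lie in a single bag of any decomposition, so no decomposition can have width below 4. Therefore the treewidth is 4.

4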